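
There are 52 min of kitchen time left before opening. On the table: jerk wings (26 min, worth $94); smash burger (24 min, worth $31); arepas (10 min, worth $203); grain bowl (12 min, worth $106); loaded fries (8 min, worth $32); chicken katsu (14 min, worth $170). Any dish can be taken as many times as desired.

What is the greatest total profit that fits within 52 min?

1015

By profit per min: arepas 20.30, chicken katsu 12.14, grain bowl 8.83 lead.
The ratio ordering already packs tightly: 5×arepas, 50 min, 1015.
Nothing else within 52 min beats 1015.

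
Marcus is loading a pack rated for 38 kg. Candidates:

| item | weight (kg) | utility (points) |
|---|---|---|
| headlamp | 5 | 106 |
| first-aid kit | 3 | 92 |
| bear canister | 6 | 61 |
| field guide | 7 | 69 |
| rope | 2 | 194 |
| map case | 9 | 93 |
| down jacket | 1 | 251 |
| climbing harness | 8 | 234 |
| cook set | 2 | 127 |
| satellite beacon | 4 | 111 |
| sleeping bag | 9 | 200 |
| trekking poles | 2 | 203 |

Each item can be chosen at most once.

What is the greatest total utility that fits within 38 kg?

1518

Density check — down jacket 251.00, trekking poles 101.50, rope 97.00 are the best per kg.
Taking headlamp + first-aid kit + rope + down jacket + climbing harness + cook set + satellite beacon + sleeping bag + trekking poles: 36 kg used, 1518 in utility.
Next best is first-aid kit + field guide + rope + down jacket + climbing harness + cook set + satellite beacon + sleeping bag + trekking poles at 1481 (38 kg) — short by 37.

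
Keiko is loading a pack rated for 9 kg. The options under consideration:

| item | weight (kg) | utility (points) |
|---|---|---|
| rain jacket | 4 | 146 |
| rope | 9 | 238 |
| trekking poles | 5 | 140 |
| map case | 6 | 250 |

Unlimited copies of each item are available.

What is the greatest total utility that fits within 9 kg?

A density-first pass picks map case — 250 at 6 kg.
The 6 kg tied up in map case is better spent on 2×rain jacket — total rises to 292 (8 kg).
The spare 1 kg is too small for any remaining item, and no exchange beats 292.

292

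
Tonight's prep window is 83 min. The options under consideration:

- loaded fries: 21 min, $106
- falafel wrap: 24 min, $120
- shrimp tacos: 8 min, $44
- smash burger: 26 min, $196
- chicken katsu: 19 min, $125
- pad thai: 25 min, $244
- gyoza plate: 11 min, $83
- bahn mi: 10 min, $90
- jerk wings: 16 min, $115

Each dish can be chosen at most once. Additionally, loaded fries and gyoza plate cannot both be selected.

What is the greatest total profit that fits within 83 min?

657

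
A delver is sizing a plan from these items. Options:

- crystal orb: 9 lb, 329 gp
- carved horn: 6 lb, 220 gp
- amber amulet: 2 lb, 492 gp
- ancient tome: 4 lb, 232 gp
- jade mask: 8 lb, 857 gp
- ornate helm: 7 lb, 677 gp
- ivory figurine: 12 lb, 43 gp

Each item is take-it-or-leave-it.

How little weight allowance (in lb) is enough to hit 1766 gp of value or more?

17

Minimise lb subject to total value ≥ 1766.
amber amulet + jade mask + ornate helm: 2026 value at 17 lb.
No combination under 17 lb hits 1766.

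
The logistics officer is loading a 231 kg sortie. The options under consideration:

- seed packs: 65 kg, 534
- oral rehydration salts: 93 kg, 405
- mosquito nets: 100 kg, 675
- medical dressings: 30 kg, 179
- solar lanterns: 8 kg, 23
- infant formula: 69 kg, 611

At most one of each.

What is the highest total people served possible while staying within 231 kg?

1550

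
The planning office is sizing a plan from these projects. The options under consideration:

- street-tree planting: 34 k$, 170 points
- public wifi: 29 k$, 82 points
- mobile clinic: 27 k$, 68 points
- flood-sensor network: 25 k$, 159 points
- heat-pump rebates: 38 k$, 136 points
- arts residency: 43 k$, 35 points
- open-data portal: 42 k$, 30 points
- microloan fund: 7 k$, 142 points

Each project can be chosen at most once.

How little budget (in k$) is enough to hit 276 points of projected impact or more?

Minimise k$ subject to total projected impact ≥ 276.
flood-sensor network + microloan fund: 301 projected impact at 32 k$.
Below 32 k$ the best achievable stays under 276.

32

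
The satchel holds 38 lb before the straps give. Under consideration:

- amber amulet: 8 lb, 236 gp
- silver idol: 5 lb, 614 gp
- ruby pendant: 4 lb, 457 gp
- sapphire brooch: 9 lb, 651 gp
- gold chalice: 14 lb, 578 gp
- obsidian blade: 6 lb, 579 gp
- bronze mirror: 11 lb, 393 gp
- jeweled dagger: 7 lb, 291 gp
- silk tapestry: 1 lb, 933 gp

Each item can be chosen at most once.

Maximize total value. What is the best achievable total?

The ratio heuristic lands on silver idol + ruby pendant + sapphire brooch + obsidian blade + jeweled dagger + silk tapestry (3525) but leaves 6 lb idle.
The 7 lb tied up in jeweled dagger is better spent on bronze mirror — total rises to 3627 (36 lb).
Next best is silver idol + ruby pendant + sapphire brooch + obsidian blade + jeweled dagger + silk tapestry at 3525 (32 lb) — short by 102.

3627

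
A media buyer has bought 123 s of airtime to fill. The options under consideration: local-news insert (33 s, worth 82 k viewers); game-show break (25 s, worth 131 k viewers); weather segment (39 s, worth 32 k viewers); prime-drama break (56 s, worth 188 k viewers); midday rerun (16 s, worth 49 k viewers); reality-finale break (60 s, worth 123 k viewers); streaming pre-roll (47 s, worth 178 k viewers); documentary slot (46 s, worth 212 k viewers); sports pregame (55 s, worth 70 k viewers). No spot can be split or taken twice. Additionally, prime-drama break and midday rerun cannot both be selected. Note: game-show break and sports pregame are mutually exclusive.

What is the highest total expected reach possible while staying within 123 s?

Best packing: game-show break + streaming pre-roll + documentary slot — 118 s, 521 total.
The spare 5 s is too small for any remaining spot, and no feasible exchange beats 521.

521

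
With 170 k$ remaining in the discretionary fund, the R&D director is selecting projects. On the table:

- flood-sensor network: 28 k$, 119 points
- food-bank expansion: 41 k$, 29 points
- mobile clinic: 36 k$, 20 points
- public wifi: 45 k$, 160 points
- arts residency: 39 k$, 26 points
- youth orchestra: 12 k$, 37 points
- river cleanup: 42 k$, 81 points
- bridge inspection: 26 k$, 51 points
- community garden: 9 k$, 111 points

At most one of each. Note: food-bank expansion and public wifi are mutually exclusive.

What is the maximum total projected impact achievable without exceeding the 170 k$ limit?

559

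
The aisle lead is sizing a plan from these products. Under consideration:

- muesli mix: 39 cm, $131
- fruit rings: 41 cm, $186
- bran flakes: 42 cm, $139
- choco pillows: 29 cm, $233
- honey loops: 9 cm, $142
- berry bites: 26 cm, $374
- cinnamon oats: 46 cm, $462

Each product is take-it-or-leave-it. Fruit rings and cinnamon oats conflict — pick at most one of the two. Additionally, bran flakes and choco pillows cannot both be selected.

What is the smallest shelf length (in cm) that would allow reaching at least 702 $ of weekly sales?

Minimise cm subject to total weekly sales ≥ 702.
choco pillows + honey loops + berry bites: 749 weekly sales at 64 cm.
No combination under 64 cm hits 702.

64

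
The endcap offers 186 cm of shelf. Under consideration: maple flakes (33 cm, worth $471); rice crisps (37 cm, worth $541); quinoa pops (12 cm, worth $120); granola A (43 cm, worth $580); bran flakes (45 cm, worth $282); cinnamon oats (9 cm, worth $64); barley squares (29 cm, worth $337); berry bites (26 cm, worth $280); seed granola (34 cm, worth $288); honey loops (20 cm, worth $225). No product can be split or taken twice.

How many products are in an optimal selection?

7

Optimal total is 2338.
For example maple flakes + rice crisps + quinoa pops + granola A + cinnamon oats + barley squares + honey loops achieves it, using 183 cm.
Any selection reaching 2338 contains exactly 7 products.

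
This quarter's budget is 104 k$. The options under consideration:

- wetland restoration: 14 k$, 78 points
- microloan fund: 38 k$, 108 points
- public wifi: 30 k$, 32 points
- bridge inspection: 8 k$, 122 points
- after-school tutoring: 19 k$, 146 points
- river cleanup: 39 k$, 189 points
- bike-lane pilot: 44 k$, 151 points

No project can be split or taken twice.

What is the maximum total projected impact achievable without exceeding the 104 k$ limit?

Greedy by ratio would take wetland restoration + bridge inspection + after-school tutoring + river cleanup: 80 k$ used, total 535.
Dropping wetland restoration frees 14 k$; slotting in microloan fund (38 k$) lifts the total to 565 at 104 k$.
Next best is wetland restoration + bridge inspection + after-school tutoring + river cleanup at 535 (80 k$) — short by 30.

565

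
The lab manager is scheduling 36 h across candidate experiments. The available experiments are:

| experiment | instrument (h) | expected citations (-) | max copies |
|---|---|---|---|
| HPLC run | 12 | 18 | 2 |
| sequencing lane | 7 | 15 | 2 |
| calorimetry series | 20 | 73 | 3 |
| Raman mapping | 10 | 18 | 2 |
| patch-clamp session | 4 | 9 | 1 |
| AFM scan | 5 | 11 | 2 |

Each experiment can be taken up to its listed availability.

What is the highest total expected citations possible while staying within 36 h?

108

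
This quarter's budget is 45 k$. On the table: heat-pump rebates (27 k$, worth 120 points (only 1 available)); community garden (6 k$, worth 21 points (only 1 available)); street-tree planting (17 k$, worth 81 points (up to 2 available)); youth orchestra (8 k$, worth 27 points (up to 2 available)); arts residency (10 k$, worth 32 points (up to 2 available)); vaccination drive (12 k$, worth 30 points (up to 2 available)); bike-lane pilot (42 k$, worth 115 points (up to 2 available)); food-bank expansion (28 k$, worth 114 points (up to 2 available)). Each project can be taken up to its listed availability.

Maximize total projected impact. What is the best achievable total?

201

Greedy by ratio would take community garden + 2×street-tree planting: 40 k$ used, total 183.
The 23 k$ tied up in community garden and street-tree planting is better spent on heat-pump rebates — total rises to 201 (44 k$).
No other feasible combination exceeds 201.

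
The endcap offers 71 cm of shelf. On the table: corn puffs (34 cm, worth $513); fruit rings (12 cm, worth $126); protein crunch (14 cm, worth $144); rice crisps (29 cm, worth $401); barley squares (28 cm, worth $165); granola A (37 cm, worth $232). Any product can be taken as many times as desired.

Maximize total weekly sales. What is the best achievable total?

The ratio ordering already packs tightly: 2×corn puffs, 68 cm, 1026.
That's the maximum — no swap from here does better than 1026.

1026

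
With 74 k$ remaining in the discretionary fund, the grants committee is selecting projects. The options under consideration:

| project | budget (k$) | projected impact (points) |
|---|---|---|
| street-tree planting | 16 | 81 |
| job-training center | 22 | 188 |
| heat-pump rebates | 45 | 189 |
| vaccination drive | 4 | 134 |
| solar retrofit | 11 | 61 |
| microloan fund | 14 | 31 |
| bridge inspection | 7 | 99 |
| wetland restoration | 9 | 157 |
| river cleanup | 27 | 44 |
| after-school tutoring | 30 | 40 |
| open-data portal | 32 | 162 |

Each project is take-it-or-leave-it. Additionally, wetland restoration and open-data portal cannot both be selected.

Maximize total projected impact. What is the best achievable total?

Best packing: street-tree planting + job-training center + vaccination drive + solar retrofit + bridge inspection + wetland restoration — 69 k$, 720 total.
The closest alternative, street-tree planting + job-training center + vaccination drive + microloan fund + bridge inspection + wetland restoration, reaches only 690.

720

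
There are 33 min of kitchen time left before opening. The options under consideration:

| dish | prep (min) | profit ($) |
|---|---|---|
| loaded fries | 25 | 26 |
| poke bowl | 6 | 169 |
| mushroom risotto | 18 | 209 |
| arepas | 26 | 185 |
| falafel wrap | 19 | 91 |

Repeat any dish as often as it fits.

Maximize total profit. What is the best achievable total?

845

Best packing: 5×poke bowl — 30 min, 845 total.
No other feasible combination exceeds 845.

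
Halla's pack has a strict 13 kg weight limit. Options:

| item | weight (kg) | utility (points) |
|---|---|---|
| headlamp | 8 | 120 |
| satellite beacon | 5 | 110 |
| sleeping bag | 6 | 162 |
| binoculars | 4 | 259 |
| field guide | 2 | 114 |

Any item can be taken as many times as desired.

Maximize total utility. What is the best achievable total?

Best packing: 3×binoculars — 12 kg, 777 total.

777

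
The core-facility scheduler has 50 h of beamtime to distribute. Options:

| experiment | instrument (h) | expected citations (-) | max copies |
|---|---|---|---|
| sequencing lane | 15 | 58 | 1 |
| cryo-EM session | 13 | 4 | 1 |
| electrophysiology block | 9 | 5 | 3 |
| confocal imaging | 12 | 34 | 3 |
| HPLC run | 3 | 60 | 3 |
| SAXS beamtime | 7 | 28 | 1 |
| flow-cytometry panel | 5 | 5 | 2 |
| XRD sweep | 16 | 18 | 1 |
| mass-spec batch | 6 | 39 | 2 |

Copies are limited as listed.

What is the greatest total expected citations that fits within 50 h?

Greedy by ratio would take sequencing lane + 3×HPLC run + SAXS beamtime + flow-cytometry panel + 2×mass-spec batch: 48 h used, total 349.
Dropping SAXS beamtime and flow-cytometry panel frees 12 h; slotting in confocal imaging (12 h) lifts the total to 350 at 48 h.

350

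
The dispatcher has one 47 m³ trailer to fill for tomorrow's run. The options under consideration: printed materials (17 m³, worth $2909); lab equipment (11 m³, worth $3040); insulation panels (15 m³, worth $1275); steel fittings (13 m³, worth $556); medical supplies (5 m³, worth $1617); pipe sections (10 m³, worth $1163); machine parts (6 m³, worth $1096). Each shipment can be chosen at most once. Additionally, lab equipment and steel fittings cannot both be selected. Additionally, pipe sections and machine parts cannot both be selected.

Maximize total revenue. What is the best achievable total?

Density check — medical supplies 323.40, lab equipment 276.36, machine parts 182.67, printed materials 171.12 are the best per m³.
Greedy by ratio would take printed materials + lab equipment + medical supplies + machine parts: 39 m³ used, total 8662.
Dropping machine parts frees 6 m³; slotting in pipe sections (10 m³) lifts the total to 8729 at 43 m³.

8729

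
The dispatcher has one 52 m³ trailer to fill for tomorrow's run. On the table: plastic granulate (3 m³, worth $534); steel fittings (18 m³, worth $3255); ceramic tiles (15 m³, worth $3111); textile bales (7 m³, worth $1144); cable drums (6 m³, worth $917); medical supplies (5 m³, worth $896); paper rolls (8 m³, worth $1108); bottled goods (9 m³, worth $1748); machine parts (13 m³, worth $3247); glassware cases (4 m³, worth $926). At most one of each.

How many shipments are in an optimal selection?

6

Optimal total is 10845.
ceramic tiles + cable drums + medical supplies + bottled goods + machine parts + glassware cases hits 10845 at 52 m³.
All optima have 6 shipments.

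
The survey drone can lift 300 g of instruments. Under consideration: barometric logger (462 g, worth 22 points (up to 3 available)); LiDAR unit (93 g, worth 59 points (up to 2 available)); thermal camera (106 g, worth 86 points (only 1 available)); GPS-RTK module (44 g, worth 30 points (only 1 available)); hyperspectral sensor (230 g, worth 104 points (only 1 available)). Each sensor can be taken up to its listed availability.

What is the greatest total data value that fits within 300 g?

204

A density-first pass picks LiDAR unit + thermal camera + GPS-RTK module — 175 at 243 g.
Replace GPS-RTK module with LiDAR unit: the trade gains 29 net, giving 204 at 292 g.
That's the maximum — no swap from here does better than 204.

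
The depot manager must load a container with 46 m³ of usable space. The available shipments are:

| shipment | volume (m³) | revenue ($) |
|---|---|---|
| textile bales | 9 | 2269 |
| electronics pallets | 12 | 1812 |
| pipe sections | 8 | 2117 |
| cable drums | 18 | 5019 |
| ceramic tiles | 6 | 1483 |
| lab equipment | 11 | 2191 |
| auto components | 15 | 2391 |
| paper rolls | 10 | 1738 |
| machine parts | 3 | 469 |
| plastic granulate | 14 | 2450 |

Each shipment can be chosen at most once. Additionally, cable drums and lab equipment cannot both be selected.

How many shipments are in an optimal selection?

Best achievable revenue is 11357.
textile bales + pipe sections + cable drums + ceramic tiles + machine parts hits 11357 at 44 m³.
Every optimal selection uses 5 shipments.

5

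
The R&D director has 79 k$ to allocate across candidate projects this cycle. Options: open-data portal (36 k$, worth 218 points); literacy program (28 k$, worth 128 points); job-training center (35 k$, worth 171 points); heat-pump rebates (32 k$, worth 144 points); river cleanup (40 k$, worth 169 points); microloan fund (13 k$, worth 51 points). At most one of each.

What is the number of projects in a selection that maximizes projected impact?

The maximum projected impact within 79 k$ is 397.
For example open-data portal + literacy program + microloan fund achieves it, using 77 k$.
Every optimal selection uses 3 projects.

3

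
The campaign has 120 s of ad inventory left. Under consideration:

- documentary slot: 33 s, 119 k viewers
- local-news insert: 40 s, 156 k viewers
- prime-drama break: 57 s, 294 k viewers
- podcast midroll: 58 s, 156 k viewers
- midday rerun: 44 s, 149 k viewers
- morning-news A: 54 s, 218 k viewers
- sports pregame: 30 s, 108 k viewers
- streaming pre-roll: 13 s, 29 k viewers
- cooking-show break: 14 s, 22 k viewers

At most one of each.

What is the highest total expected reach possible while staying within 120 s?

521

By expected reach per s: prime-drama break 5.16, morning-news A 4.04, local-news insert 3.90 lead.
The ratio heuristic lands on prime-drama break + morning-news A (512) but leaves 9 s idle.
Dropping morning-news A frees 54 s; slotting in documentary slot + sports pregame (63 s) lifts the total to 521 at 120 s.
Nothing else within 120 s beats 521.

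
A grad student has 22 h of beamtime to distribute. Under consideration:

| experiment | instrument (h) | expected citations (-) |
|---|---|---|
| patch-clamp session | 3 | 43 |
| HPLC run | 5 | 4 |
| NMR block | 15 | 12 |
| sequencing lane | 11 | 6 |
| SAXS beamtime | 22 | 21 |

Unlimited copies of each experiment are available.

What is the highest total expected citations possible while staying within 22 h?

301

7×patch-clamp session uses 21 of the 22 h and totals 301.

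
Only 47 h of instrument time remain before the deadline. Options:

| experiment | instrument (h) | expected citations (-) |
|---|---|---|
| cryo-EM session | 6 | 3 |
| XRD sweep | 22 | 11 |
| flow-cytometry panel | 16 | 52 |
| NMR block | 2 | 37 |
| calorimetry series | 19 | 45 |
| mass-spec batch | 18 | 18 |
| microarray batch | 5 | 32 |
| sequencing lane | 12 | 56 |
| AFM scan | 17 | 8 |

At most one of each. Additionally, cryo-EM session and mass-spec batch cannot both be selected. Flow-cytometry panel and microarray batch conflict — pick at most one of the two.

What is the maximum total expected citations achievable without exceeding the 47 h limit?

173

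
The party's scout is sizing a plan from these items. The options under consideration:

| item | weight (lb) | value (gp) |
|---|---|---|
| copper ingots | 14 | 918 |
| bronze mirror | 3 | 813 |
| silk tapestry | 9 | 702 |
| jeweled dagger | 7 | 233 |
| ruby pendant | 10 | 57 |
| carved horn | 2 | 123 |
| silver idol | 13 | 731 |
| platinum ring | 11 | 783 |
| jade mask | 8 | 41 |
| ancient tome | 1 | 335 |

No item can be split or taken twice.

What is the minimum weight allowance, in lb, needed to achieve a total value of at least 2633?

24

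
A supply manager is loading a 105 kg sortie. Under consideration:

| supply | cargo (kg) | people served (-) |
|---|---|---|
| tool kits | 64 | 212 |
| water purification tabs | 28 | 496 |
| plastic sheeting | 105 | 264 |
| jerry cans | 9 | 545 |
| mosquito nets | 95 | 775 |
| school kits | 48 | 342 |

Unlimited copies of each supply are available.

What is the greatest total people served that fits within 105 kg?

Best packing: 11×jerry cans — 99 kg, 5995 total.
No other feasible combination exceeds 5995.

5995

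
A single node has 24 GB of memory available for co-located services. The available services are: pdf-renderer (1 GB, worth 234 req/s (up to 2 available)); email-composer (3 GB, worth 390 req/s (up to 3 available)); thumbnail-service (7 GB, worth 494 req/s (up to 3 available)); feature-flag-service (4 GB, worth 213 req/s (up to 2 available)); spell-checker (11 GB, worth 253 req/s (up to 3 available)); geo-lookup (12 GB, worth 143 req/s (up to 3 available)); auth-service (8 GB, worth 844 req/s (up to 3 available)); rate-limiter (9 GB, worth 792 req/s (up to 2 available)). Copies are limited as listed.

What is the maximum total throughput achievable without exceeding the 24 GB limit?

2936

Taking the top-ratio services first gives 2×pdf-renderer + 3×email-composer + feature-flag-service + auth-service for 2695 (23 GB).
Dropping email-composer and feature-flag-service frees 7 GB; slotting in auth-service (8 GB) lifts the total to 2936 at 24 GB.
Nothing else within 24 GB beats 2936.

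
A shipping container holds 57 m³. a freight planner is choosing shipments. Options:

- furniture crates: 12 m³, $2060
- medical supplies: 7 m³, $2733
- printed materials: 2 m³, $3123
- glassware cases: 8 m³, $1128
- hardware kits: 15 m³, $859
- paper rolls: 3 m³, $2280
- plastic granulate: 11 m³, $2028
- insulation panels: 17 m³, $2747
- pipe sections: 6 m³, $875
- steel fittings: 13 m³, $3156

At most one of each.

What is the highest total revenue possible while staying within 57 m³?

Filling by ratio: furniture crates + medical supplies + printed materials + paper rolls + plastic granulate + pipe sections + steel fittings for 16255, with 3 m³ left unused.
Dropping pipe sections frees 6 m³; slotting in glassware cases (8 m³) lifts the total to 16508 at 56 m³.

16508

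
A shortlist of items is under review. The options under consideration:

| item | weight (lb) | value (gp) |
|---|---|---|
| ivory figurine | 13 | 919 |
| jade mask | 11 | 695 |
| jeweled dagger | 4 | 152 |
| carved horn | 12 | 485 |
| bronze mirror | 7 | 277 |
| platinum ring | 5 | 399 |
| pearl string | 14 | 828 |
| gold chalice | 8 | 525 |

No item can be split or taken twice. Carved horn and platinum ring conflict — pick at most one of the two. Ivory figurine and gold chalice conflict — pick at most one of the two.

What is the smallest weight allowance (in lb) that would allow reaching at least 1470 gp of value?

Minimise lb subject to total value ≥ 1470.
Taking ivory figurine + jeweled dagger + platinum ring gives 1470 (≥ 1470) for 22 lb.
Below 22 lb the best achievable stays under 1470.

22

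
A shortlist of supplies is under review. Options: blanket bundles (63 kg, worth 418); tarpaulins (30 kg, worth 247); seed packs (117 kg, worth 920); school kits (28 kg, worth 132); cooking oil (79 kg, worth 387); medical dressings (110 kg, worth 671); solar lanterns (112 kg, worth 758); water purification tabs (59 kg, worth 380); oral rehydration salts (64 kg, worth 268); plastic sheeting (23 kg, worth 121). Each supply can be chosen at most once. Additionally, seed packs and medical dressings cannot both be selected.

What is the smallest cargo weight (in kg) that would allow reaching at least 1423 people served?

203

Need the lightest bundle worth ≥ 1423.
blanket bundles + seed packs + plastic sheeting: 1459 people served at 203 kg.
No combination under 203 kg hits 1423.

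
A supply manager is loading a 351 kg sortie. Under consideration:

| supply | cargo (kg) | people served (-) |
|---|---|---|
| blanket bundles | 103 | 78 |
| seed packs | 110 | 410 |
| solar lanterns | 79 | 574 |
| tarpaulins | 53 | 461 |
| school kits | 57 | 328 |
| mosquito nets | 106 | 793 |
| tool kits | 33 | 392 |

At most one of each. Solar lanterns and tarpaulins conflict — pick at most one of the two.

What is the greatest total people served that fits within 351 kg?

Taking seed packs + solar lanterns + mosquito nets + tool kits: 328 kg used, 2169 in people served.

2169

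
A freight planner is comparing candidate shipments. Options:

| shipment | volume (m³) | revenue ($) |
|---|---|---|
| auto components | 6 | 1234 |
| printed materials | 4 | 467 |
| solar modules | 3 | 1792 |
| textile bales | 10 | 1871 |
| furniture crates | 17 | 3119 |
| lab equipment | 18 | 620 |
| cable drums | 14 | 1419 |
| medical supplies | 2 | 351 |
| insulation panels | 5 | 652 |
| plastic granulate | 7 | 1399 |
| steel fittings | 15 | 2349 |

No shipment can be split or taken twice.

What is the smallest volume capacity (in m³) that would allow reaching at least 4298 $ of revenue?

Need the lightest bundle worth ≥ 4298.
auto components + solar modules + plastic granulate reaches 4425 using 16 m³.
No combination under 16 m³ hits 4298.

16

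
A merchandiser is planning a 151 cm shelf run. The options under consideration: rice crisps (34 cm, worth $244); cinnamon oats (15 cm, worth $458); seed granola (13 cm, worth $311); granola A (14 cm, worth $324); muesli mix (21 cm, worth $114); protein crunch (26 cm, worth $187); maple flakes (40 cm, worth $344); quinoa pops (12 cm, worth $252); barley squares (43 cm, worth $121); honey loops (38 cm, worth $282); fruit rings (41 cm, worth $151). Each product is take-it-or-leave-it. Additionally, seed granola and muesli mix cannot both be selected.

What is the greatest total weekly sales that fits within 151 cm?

1971

Best packing: cinnamon oats + seed granola + granola A + maple flakes + quinoa pops + honey loops — 132 cm, 1971 total.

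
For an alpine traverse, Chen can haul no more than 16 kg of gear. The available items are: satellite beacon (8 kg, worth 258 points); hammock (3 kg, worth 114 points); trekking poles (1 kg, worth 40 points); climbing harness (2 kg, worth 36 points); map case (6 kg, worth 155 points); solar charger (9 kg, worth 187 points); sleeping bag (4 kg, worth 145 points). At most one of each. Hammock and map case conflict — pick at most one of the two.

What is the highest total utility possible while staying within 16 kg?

557

Satellite beacon + hammock + trekking poles + sleeping bag uses 16 of the 16 kg and totals 557.
No other feasible combination exceeds 557.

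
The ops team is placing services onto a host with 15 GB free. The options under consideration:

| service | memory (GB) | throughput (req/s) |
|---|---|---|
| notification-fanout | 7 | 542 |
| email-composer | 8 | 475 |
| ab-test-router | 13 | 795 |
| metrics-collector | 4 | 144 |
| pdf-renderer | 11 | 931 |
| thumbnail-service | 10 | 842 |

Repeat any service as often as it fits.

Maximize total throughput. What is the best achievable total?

1084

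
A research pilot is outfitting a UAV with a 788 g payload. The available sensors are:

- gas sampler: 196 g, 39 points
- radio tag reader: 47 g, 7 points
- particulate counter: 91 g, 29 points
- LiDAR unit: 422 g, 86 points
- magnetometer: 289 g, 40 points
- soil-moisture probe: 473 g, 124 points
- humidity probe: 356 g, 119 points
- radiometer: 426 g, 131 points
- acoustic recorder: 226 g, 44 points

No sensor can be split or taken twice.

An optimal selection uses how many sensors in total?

2

Optimal total is 250.
One optimal bundle: humidity probe + radiometer (782 g).
All optima have 2 sensors.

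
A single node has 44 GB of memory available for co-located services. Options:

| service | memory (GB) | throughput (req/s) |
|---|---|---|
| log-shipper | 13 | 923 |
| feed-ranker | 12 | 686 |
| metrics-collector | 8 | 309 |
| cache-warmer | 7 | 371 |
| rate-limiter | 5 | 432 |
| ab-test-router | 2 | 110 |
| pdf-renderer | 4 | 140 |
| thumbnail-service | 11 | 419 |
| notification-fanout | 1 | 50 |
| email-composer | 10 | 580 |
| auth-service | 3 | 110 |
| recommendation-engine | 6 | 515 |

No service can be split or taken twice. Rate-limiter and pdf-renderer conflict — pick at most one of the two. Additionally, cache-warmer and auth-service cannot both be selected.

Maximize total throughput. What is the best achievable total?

Taking log-shipper + cache-warmer + rate-limiter + ab-test-router + notification-fanout + email-composer + recommendation-engine: 44 GB used, 2981 in throughput.
That's the maximum — no feasible swap from here does better than 2981.

2981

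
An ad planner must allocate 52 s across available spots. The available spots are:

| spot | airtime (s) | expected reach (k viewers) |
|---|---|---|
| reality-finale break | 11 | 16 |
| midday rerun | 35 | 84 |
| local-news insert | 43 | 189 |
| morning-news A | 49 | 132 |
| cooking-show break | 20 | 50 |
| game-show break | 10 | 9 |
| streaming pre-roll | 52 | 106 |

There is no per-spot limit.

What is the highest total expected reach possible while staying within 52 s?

189

By expected reach per s: local-news insert 4.40, morning-news A 2.69, cooking-show break 2.50, midday rerun 2.40 lead.
Taking local-news insert: 43 s used, 189 in expected reach.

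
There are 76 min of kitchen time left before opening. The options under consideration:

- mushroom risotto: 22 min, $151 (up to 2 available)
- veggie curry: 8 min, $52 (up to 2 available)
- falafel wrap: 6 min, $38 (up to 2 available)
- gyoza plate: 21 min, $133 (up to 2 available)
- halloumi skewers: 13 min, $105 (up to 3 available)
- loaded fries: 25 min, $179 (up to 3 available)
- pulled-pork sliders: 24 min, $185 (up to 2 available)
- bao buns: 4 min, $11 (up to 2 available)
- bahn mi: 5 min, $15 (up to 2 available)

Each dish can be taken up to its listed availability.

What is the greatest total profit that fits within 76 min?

580

A density-first pass picks veggie curry + 3×halloumi skewers + pulled-pork sliders + bahn mi — 567 at 76 min.
Dropping veggie curry and halloumi skewers and bahn mi frees 26 min; slotting in pulled-pork sliders (24 min) lifts the total to 580 at 74 min.
No other feasible combination exceeds 580.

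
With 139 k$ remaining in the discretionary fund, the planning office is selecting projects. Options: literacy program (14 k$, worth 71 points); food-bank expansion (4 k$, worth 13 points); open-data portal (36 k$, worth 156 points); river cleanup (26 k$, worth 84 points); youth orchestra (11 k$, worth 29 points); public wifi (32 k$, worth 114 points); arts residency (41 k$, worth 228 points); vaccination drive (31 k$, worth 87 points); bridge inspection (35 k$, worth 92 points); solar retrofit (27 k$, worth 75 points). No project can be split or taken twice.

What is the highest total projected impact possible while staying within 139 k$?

By projected impact per k$: arts residency 5.56, literacy program 5.07, open-data portal 4.33 lead.
Taking literacy program + food-bank expansion + open-data portal + youth orchestra + public wifi + arts residency: 138 k$ used, 611 in projected impact.
Runner-up literacy program + open-data portal + youth orchestra + public wifi + arts residency tops out at 598.

611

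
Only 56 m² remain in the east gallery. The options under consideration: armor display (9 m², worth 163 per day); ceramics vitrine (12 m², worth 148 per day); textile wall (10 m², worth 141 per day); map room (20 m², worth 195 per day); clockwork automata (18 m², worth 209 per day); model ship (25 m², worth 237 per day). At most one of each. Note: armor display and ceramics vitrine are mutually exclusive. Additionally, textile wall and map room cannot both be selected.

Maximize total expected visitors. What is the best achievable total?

609

Taking armor display + clockwork automata + model ship: 52 m² used, 609 in expected visitors.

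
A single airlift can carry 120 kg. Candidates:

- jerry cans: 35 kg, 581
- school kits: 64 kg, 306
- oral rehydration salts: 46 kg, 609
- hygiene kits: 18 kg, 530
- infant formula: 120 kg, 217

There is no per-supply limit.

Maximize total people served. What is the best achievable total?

3180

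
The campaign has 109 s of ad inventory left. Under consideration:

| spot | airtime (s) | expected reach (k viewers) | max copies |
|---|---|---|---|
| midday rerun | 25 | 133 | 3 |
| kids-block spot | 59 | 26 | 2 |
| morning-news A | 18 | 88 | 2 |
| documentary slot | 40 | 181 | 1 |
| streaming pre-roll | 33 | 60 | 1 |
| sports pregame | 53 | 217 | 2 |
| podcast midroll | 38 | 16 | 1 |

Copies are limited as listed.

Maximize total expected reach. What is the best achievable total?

535

By expected reach per s: midday rerun 5.32, morning-news A 4.89, documentary slot 4.53 lead.
The ratio heuristic lands on 3×midday rerun + morning-news A (487) but leaves 16 s idle.
Dropping midday rerun frees 25 s; slotting in documentary slot (40 s) lifts the total to 535 at 108 s.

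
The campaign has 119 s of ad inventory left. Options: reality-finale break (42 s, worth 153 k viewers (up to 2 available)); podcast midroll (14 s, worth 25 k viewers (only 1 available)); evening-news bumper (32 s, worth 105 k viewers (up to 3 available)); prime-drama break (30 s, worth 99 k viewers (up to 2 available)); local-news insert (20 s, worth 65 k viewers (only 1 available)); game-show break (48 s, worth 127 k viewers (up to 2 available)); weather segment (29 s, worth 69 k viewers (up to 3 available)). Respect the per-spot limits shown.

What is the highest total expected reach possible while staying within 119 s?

411

Filling by ratio: 2×reality-finale break + prime-drama break for 405, with 5 s left unused.
The 30 s tied up in prime-drama break is better spent on evening-news bumper — total rises to 411 (116 s).
That's the maximum — no swap from here does better than 411.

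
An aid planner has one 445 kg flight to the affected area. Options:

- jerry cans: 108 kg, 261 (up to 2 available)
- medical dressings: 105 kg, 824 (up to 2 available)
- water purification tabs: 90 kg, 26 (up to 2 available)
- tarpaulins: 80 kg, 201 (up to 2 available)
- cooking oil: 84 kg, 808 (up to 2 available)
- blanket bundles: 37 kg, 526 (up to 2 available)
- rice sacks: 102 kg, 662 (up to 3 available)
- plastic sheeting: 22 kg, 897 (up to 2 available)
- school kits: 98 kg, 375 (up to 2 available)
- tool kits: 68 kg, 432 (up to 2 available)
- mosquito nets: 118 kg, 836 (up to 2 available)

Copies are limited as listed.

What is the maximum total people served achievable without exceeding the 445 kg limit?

Greedy by ratio would take medical dressings + 2×cooking oil + 2×blanket bundles + 2×plastic sheeting: 391 kg used, total 5286.
The 84 kg tied up in cooking oil is better spent on 2×tool kits — total rises to 5342 (443 kg).

5342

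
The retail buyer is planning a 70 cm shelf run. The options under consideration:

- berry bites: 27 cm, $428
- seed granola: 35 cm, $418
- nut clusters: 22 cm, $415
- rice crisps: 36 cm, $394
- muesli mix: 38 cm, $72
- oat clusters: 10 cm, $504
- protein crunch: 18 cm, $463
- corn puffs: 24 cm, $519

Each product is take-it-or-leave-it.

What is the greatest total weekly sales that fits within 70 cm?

The ratio ordering already packs tightly: oat clusters + protein crunch + corn puffs, 52 cm, 1486.

1486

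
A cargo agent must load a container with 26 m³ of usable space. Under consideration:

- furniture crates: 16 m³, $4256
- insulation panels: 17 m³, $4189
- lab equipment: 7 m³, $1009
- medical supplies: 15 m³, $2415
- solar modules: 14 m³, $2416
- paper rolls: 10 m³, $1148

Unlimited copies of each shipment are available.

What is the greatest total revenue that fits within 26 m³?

5404

A density-first pass picks furniture crates + lab equipment — 5265 at 23 m³.
The 7 m³ tied up in lab equipment is better spent on paper rolls — total rises to 5404 (26 m³).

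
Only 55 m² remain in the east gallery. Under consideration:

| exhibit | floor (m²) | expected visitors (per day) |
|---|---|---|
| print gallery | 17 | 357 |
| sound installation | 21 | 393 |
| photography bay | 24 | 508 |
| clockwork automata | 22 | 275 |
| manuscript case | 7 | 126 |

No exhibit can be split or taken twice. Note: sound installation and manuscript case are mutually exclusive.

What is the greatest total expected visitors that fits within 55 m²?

By expected visitors per m²: photography bay 21.17, print gallery 21.00, sound installation 18.71, manuscript case 18.00 lead.
Best packing: print gallery + photography bay + manuscript case — 48 m², 991 total.

991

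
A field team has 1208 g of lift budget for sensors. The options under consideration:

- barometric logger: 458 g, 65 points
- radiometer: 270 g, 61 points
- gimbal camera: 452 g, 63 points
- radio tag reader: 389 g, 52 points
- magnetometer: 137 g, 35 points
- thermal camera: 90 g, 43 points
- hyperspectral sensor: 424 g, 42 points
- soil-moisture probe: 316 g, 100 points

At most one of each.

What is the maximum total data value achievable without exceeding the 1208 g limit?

291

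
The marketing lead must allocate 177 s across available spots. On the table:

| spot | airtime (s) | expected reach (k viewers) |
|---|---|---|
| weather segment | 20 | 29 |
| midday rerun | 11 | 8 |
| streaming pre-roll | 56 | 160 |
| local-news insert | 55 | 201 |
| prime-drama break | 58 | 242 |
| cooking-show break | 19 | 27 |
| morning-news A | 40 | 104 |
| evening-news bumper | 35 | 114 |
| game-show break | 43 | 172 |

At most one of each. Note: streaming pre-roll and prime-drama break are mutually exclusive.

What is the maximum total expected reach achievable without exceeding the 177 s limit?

644

Taking weather segment + local-news insert + prime-drama break + game-show break: 176 s used, 644 in expected reach.
Next best is local-news insert + prime-drama break + cooking-show break + game-show break at 642 (175 s) — short by 2.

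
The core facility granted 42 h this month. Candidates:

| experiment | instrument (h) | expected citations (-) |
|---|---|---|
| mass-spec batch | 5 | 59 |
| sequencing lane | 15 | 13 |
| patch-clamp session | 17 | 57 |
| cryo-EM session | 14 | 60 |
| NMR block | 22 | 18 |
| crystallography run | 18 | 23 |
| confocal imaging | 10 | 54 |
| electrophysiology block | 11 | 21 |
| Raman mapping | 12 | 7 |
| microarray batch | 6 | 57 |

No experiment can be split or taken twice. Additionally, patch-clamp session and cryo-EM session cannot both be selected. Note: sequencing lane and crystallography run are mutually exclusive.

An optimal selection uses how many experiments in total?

The maximum expected citations within 42 h is 230.
For example mass-spec batch + cryo-EM session + confocal imaging + microarray batch achieves it, using 35 h.
All optima have 4 experiments.

4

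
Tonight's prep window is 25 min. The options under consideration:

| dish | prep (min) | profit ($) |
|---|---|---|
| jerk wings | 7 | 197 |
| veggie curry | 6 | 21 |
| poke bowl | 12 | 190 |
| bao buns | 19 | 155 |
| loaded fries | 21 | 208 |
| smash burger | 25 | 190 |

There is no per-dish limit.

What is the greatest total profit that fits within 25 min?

591

By profit per min: jerk wings 28.14, poke bowl 15.83, loaded fries 9.90, bao buns 8.16 lead.
3×jerk wings uses 21 of the 25 min and totals 591.
Nothing else within 25 min beats 591.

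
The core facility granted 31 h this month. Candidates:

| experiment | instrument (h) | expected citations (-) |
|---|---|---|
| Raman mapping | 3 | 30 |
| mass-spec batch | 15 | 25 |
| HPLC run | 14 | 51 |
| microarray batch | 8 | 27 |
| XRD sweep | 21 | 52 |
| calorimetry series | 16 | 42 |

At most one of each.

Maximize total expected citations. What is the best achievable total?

108

Best packing: Raman mapping + HPLC run + microarray batch — 25 h, 108 total.
Every other selection either busts 31 h or fails to beat 108.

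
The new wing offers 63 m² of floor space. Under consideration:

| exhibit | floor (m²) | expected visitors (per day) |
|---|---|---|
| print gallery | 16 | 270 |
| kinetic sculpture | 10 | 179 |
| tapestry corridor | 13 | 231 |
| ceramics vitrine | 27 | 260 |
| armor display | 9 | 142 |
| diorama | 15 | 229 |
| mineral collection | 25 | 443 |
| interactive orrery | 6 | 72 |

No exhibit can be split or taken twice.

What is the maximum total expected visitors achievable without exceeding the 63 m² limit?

Greedy by ratio would take kinetic sculpture + tapestry corridor + armor display + mineral collection + interactive orrery: 63 m² used, total 1067.
Replace kinetic sculpture and interactive orrery with print gallery: the trade gains 19 net, giving 1086 at 63 m².
The closest alternative, kinetic sculpture + tapestry corridor + diorama + mineral collection, reaches only 1082.

1086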